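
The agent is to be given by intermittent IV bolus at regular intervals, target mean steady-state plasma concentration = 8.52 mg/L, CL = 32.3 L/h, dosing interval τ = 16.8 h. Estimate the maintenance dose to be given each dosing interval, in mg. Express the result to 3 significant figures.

At steady state, Dose/τ = Css × CL.
Dose = Css × CL × τ = 8.52 × 32.30 × 16.8 = 4623 mg

4620 mg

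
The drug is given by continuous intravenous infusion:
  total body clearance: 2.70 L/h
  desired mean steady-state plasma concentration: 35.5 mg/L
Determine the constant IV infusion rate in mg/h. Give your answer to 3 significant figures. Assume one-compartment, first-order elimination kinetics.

At steady state, infusion rate R₀ = Css × CL = 35.5 × 2.700 = 95.85 mg/h

95.9 mg/h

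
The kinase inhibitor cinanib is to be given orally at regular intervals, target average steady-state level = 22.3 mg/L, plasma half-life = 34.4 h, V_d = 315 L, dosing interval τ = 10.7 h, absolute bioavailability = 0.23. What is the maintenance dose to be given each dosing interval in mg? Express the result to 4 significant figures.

k = ln2 / t½ = 0.693147 / 34.4 = 0.02015 h⁻¹
CL = k × Vd = 0.02015 × 315 = 6.347 L/h
At steady state, F × (Dose/τ) = Css × CL.
Dose = Css × CL × τ / F = 22.3 × 6.347 × 10.7 / 0.23 = 6585 mg

6585 mg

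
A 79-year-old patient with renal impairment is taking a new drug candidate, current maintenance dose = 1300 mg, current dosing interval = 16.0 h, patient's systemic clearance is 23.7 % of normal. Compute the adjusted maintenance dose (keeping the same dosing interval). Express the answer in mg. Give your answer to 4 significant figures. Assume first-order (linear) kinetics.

To keep the same average steady-state level, dosing rate must scale with clearance.
CL ratio = 23.7 / 100 = 0.2370
New dose (same interval) = 1300 × 0.2370 = 308.1 mg

308.1 mg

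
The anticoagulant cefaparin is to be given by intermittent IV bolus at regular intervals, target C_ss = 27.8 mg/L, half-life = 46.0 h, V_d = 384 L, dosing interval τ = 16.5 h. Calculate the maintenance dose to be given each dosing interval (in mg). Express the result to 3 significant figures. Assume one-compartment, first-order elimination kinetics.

k = ln2 / t½ = 0.693147 / 46.0 = 0.01507 h⁻¹
CL = k × Vd = 0.01507 × 384 = 5.787 L/h
At steady state, Dose/τ = Css × CL.
Dose = Css × CL × τ = 27.8 × 5.787 × 16.5 = 2654 mg

2650 mg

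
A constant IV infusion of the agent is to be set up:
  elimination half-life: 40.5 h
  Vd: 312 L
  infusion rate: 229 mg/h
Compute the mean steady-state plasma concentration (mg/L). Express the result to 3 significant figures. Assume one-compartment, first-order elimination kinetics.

k = ln2 / t½ = 0.693147 / 40.5 = 0.01711 h⁻¹
CL = k × Vd = 0.01711 × 312 = 5.338 L/h
At steady state Css = R₀ / CL = 229 / 5.338 = 42.90 mg/L

42.9 mg/L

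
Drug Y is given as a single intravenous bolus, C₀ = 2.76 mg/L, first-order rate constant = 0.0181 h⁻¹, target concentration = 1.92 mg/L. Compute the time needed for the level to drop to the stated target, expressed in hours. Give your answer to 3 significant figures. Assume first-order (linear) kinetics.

t = ln(C₀ / C) / k = ln(2.760 / 1.92) / 0.01810
  = ln(1.438) / 0.01810 = 0.3633 / 0.01810 = 20.07 h

20.1 h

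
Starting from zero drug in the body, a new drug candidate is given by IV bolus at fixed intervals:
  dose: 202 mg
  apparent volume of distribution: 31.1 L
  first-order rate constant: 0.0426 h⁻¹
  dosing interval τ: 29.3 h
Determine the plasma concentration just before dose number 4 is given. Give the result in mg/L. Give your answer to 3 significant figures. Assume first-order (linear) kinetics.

C₀ per dose = Dose / Vd = 202 / 31.1 = 6.495 mg/L
Fraction remaining after one interval: r = e^(−kτ) = e^(−0.04260 × 29.3) = 0.2870
Before dose 4, 3 doses have been given (aged 1τ, 2τ, 3τ).
C_trough = C₀ × (r + r² + … + r^3) = C₀ × r(1−r^3)/(1−r)
        = 6.495 × 0.2870 × (1 − 0.02364) / (1 − 0.2870) = 2.553 mg/L

2.55 mg/L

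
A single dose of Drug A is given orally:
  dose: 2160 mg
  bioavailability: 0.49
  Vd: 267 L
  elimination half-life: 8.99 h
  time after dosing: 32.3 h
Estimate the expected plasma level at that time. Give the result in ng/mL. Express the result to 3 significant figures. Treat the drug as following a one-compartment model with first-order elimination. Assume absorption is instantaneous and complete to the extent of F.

329 ng/mL

Amount reaching circulation = F × Dose = 0.49 × 2160 = 1058 mg
C₀ = F·Dose / Vd = 1058 / 267 = 3.963 mg/L
k = ln2 / t½ = 0.693147 / 8.99 = 0.07710 h⁻¹
C = C₀ · e^(−k·t) = 3.963 × e^(−0.07710 × 32.3)
  = 3.963 × 0.08288 = 0.3285 mg/L
Convert: 0.3285 mg/L × 1000 = 328.5 ng/mL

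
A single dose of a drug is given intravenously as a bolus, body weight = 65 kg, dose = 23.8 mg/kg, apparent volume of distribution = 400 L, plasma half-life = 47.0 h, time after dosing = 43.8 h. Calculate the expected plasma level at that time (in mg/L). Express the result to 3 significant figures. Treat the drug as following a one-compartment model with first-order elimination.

Total dose = 23.8 × 65 = 1547 mg
C₀ = Dose / Vd = 1547 / 400 = 3.868 mg/L
k = ln2 / t½ = 0.693147 / 47.0 = 0.01475 h⁻¹
C = C₀ · e^(−k·t) = 3.868 × e^(−0.01475 × 43.8)
  = 3.868 × 0.5241 = 2.027 mg/L

2.03 mg/L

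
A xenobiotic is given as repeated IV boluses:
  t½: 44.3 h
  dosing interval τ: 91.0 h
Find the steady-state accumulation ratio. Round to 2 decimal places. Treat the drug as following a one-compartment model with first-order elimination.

k = ln2 / t½ = 0.693147 / 44.3 = 0.01565 h⁻¹
e^(−kτ) = e^(−0.01565 × 91.0) = 0.2407
Accumulation ratio R = 1 / (1 − e^(−kτ)) = 1 / (1 − 0.2407) = 1.317

1.32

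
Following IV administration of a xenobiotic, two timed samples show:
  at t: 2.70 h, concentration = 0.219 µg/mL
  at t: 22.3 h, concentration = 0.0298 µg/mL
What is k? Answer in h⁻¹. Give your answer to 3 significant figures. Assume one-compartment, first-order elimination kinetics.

0.102 h⁻¹

k = ln(C₁/C₂) / (t₂ − t₁) = ln(0.219/0.0298) / (22.3 − 2.70)
  = 1.995 / 19.60 = 0.1018 h⁻¹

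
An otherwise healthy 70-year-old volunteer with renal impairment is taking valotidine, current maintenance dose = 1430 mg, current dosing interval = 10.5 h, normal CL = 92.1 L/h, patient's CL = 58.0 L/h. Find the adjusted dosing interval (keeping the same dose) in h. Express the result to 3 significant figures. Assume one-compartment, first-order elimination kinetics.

16.7 h

To keep the same average steady-state level, dosing rate must scale with clearance.
CL ratio = 58.0 / 92.1 = 0.6298
New interval (same dose) = 10.5 / 0.6298 = 16.67 h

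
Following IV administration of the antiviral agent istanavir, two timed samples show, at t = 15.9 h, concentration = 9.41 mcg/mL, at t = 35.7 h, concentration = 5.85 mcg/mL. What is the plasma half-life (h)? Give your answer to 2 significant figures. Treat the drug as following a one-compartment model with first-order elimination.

k = ln(C₁/C₂) / (t₂ − t₁) = ln(9.41/5.85) / (35.7 − 15.9)
  = 0.4753 / 19.80 = 0.02401 h⁻¹
t½ = ln2 / k = 0.693147 / 0.02401 = 28.87 h

29 h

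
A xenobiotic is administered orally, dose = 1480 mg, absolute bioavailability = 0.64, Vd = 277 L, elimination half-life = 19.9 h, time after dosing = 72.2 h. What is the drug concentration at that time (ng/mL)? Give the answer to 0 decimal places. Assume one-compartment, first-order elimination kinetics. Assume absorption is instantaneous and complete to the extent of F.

Amount reaching circulation = F × Dose = 0.64 × 1480 = 947.2 mg
C₀ = F·Dose / Vd = 947.2 / 277 = 3.419 mg/L
k = ln2 / t½ = 0.693147 / 19.9 = 0.03483 h⁻¹
C = C₀ · e^(−k·t) = 3.419 × e^(−0.03483 × 72.2)
  = 3.419 × 0.08089 = 0.2766 mg/L
Convert: 0.2766 mg/L × 1000 = 276.6 ng/mL

277 ng/mL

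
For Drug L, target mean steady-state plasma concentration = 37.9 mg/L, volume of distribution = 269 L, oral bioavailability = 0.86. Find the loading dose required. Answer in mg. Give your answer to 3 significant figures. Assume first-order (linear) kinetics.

11900 mg

LD = Css × Vd / F = 37.9 × 269 / 0.86 = 11850 mg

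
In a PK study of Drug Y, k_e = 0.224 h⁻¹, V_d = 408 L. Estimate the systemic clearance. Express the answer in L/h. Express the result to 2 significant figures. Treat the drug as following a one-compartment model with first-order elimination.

91 L/h

CL = k × Vd = 0.224 × 408 = 91.39 L/h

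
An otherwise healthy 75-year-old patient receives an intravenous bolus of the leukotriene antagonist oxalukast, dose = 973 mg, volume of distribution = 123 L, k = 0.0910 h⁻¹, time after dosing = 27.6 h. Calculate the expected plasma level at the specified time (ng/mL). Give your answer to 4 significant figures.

641.9 ng/mL

C₀ = Dose / Vd = 973.0 / 123 = 7.911 mg/L
C = C₀ · e^(−k·t) = 7.911 × e^(−0.09100 × 27.6)
  = 7.911 × 0.08114 = 0.6419 mg/L
Convert: 0.6419 mg/L × 1000 = 641.9 ng/mL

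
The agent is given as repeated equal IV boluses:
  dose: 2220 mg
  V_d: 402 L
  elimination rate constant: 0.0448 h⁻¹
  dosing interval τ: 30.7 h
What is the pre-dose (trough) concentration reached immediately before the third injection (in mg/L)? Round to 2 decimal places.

C₀ per dose = Dose / Vd = 2220 / 402 = 5.522 mg/L
Fraction remaining after one interval: r = e^(−kτ) = e^(−0.04480 × 30.7) = 0.2527
Before dose 3, 2 doses have been given (aged 1τ, 2τ).
C_trough = C₀ × (r + r²) = 5.522 × (0.2527 + 0.06386) = 1.748 mg/L

1.75 mg/L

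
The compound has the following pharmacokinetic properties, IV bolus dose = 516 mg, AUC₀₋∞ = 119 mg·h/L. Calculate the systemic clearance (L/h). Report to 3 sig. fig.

4.34 L/h

CL = Dose / AUC = 516 / 119 = 4.336 L/h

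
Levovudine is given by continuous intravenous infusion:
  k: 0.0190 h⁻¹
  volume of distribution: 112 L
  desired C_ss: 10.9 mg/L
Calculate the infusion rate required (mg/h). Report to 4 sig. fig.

CL = k × Vd = 0.01900 × 112 = 2.128 L/h
At steady state, infusion rate R₀ = Css × CL = 10.9 × 2.128 = 23.20 mg/h

23.20 mg/h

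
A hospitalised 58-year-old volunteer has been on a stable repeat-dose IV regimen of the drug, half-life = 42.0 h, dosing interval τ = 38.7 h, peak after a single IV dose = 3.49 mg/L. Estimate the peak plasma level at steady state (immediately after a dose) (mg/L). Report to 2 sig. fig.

k = ln2 / t½ = 0.693147 / 42.0 = 0.01650 h⁻¹
e^(−kτ) = e^(−0.01650 × 38.7) = 0.5281
Accumulation ratio R = 1 / (1 − e^(−kτ)) = 1 / (1 − 0.5281) = 2.119
Steady-state peak = C₀ × R = 3.49 × 2.119 = 7.395 mg/L

7.4 mg/L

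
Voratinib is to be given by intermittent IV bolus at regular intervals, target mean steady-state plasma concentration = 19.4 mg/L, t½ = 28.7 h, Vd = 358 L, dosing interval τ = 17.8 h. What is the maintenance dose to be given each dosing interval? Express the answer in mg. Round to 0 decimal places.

k = ln2 / t½ = 0.693147 / 28.7 = 0.02415 h⁻¹
CL = k × Vd = 0.02415 × 358 = 8.646 L/h
At steady state, Dose/τ = Css × CL.
Dose = Css × CL × τ = 19.4 × 8.646 × 17.8 = 2986 mg

2986 mg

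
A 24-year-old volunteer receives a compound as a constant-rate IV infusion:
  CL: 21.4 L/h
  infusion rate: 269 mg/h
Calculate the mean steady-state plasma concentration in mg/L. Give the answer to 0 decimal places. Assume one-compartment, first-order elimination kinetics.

At steady state Css = R₀ / CL = 269 / 21.40 = 12.57 mg/L

13 mg/L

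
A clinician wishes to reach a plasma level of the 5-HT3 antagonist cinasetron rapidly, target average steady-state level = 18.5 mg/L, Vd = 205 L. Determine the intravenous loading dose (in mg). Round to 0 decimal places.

LD = Css × Vd = 18.5 × 205 = 3793 mg

3793 mg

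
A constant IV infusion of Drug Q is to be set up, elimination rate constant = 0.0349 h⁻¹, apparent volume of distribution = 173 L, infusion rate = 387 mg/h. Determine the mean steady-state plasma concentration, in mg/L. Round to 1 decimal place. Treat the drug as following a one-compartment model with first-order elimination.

CL = k × Vd = 0.03490 × 173 = 6.038 L/h
At steady state Css = R₀ / CL = 387 / 6.038 = 64.09 mg/L

64.1 mg/L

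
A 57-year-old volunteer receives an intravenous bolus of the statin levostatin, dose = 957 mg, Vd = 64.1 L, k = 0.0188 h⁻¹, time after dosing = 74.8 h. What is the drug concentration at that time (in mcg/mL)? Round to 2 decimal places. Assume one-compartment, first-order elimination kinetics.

C₀ = Dose / Vd = 957.0 / 64.1 = 14.93 mg/L
C = C₀ · e^(−k·t) = 14.93 × e^(−0.01880 × 74.8)
  = 14.93 × 0.2451 = 3.659 mg/L
(3.659 mg/L = 3.659 mcg/mL)

3.66 mcg/mL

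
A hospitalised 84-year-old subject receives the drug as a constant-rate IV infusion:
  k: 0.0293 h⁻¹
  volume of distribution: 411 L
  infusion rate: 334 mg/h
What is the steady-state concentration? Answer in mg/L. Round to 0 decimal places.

28 mg/L

CL = k × Vd = 0.02930 × 411 = 12.04 L/h
At steady state Css = R₀ / CL = 334 / 12.04 = 27.74 mg/L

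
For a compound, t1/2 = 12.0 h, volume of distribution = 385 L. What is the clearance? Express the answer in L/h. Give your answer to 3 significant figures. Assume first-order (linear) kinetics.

22.2 L/h

k = ln2 / t½ = 0.693147 / 12.0 = 0.05776 h⁻¹
CL = k × Vd = 0.05776 × 385 = 22.24 L/h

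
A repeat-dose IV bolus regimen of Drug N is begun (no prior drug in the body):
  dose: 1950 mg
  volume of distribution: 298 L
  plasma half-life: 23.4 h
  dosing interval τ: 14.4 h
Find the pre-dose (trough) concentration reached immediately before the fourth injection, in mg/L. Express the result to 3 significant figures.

C₀ per dose = Dose / Vd = 1950 / 298 = 6.544 mg/L
k = ln2 / t½ = 0.693147 / 23.4 = 0.02962 h⁻¹
Fraction remaining after one interval: r = e^(−kτ) = e^(−0.02962 × 14.4) = 0.6528
Before dose 4, 3 doses have been given (aged 1τ, 2τ, 3τ).
C_trough = C₀ × (r + r² + … + r^3) = C₀ × r(1−r^3)/(1−r)
        = 6.544 × 0.6528 × (1 − 0.2782) / (1 − 0.6528) = 8.881 mg/L

8.88 mg/L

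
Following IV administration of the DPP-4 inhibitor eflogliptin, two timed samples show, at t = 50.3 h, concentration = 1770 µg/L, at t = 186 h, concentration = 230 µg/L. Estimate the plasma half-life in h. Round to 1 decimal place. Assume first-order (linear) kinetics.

46.1 h

k = ln(C₁/C₂) / (t₂ − t₁) = ln(1770/230) / (186 − 50.3)
  = 2.041 / 135.7 = 0.01504 h⁻¹
t½ = ln2 / k = 0.693147 / 0.01504 = 46.09 h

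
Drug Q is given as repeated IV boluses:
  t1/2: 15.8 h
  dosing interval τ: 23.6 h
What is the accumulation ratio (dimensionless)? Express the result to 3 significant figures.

k = ln2 / t½ = 0.693147 / 15.8 = 0.04387 h⁻¹
e^(−kτ) = e^(−0.04387 × 23.6) = 0.3551
Accumulation ratio R = 1 / (1 − e^(−kτ)) = 1 / (1 − 0.3551) = 1.551

1.55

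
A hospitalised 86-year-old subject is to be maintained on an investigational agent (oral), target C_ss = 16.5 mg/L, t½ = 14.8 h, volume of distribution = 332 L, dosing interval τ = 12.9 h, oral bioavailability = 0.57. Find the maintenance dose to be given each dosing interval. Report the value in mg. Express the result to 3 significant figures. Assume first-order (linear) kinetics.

k = ln2 / t½ = 0.693147 / 14.8 = 0.04683 h⁻¹
CL = k × Vd = 0.04683 × 332 = 15.55 L/h
At steady state, F × (Dose/τ) = Css × CL.
Dose = Css × CL × τ / F = 16.5 × 15.55 × 12.9 / 0.57 = 5807 mg

5810 mg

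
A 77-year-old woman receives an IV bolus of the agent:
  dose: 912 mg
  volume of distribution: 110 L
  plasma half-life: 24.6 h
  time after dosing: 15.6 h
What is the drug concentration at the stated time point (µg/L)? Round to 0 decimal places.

5342 µg/L

C₀ = Dose / Vd = 912.0 / 110 = 8.291 mg/L
k = ln2 / t½ = 0.693147 / 24.6 = 0.02818 h⁻¹
C = C₀ · e^(−k·t) = 8.291 × e^(−0.02818 × 15.6)
  = 8.291 × 0.6443 = 5.342 mg/L
Convert: 5.342 mg/L × 1000 = 5342 µg/L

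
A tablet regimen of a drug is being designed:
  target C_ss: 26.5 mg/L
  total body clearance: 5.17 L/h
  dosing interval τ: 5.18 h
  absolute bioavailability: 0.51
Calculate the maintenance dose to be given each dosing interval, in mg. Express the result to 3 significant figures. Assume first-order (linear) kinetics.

1390 mg

At steady state, F × (Dose/τ) = Css × CL.
Dose = Css × CL × τ / F = 26.5 × 5.170 × 5.18 / 0.51 = 1392 mg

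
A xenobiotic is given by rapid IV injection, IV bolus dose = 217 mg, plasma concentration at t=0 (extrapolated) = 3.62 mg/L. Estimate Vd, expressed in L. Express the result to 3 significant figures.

Vd = Dose / C₀ = 217.0 / 3.62 = 59.94 L

59.9 L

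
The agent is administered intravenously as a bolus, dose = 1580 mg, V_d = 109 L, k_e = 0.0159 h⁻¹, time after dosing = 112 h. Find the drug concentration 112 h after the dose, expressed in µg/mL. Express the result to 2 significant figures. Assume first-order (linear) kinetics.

2.4 µg/mL

C₀ = Dose / Vd = 1580 / 109 = 14.50 mg/L
C = C₀ · e^(−k·t) = 14.50 × e^(−0.01590 × 112)
  = 14.50 × 0.1685 = 2.443 mg/L
(2.443 mg/L = 2.443 µg/mL)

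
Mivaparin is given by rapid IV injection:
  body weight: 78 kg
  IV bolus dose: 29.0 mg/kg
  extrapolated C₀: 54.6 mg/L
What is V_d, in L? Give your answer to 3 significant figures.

Dose = 29.0 × 78 = 2262 mg
Vd = Dose / C₀ = 2262 / 54.6 = 41.43 L

41.4 L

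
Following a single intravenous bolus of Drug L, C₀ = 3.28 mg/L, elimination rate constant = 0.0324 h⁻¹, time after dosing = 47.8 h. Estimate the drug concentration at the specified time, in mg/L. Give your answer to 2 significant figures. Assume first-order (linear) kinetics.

C = C₀ · e^(−k·t) = 3.280 × e^(−0.03240 × 47.8)
  = 3.280 × 0.2125 = 0.6970 mg/L

0.70 mg/L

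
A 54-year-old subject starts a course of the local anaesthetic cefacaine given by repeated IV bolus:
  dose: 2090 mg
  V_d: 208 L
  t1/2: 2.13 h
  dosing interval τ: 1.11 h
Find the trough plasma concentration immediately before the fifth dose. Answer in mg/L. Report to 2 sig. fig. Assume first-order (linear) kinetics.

18 mg/L

C₀ per dose = Dose / Vd = 2090 / 208 = 10.05 mg/L
k = ln2 / t½ = 0.693147 / 2.13 = 0.3254 h⁻¹
Fraction remaining after one interval: r = e^(−kτ) = e^(−0.3254 × 1.11) = 0.6968
Before dose 5, 4 doses have been given (aged 1τ, 2τ, 3τ, 4τ).
C_trough = C₀ × (r + r² + … + r^4) = C₀ × r(1−r^4)/(1−r)
        = 10.05 × 0.6968 × (1 − 0.2357) / (1 − 0.6968) = 17.65 mg/L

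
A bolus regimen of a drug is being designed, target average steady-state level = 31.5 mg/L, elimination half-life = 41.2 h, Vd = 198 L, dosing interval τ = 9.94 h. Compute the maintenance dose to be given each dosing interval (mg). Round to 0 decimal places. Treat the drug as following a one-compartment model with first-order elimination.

1043 mg

k = ln2 / t½ = 0.693147 / 41.2 = 0.01682 h⁻¹
CL = k × Vd = 0.01682 × 198 = 3.330 L/h
At steady state, Dose/τ = Css × CL.
Dose = Css × CL × τ = 31.5 × 3.330 × 9.94 = 1043 mg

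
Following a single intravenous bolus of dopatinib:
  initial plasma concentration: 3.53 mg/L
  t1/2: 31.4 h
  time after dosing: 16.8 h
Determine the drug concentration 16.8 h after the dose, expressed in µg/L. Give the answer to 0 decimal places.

2436 µg/L

k = ln2 / t½ = 0.693147 / 31.4 = 0.02207 h⁻¹
C = C₀ · e^(−k·t) = 3.530 × e^(−0.02207 × 16.8)
  = 3.530 × 0.6902 = 2.436 mg/L
Convert: 2.436 mg/L × 1000 = 2436 µg/L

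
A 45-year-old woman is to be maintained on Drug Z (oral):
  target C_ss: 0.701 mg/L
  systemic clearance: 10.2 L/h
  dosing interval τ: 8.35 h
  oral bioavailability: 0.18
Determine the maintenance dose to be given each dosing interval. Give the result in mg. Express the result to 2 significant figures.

330 mg

At steady state, F × (Dose/τ) = Css × CL.
Dose = Css × CL × τ / F = 0.701 × 10.20 × 8.35 / 0.18 = 331.7 mg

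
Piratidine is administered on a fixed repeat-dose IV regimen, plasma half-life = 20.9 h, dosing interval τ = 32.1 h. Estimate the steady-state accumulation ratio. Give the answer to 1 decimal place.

k = ln2 / t½ = 0.693147 / 20.9 = 0.03316 h⁻¹
e^(−kτ) = e^(−0.03316 × 32.1) = 0.3449
Accumulation ratio R = 1 / (1 − e^(−kτ)) = 1 / (1 − 0.3449) = 1.526

1.5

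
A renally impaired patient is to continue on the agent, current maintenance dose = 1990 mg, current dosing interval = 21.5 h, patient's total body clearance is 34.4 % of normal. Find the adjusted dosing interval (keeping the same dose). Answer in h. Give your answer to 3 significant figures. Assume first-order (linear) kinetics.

62.5 h

To keep the same average steady-state level, dosing rate must scale with clearance.
CL ratio = 34.4 / 100 = 0.3440
New interval (same dose) = 21.5 / 0.3440 = 62.50 h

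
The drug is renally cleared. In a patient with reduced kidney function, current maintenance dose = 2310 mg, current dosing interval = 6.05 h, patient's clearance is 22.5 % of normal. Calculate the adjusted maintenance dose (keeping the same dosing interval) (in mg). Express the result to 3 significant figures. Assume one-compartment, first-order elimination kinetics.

520 mg

To keep the same average steady-state level, dosing rate must scale with clearance.
CL ratio = 22.5 / 100 = 0.2250
New dose (same interval) = 2310 × 0.2250 = 519.8 mg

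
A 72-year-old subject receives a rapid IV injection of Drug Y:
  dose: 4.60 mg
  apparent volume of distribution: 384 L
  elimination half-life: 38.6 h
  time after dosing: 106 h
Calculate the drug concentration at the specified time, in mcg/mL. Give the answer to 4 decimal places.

C₀ = Dose / Vd = 4.600 / 384 = 0.01198 mg/L
k = ln2 / t½ = 0.693147 / 38.6 = 0.01796 h⁻¹
C = C₀ · e^(−k·t) = 0.01198 × e^(−0.01796 × 106)
  = 0.01198 × 0.1490 = 0.001785 mg/L
(0.001785 mg/L = 0.001785 mcg/mL)

0.0018 mcg/mL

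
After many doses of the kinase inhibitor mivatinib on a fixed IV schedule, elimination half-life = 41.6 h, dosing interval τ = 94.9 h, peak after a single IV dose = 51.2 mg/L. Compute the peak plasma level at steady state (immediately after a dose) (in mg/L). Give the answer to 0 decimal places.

k = ln2 / t½ = 0.693147 / 41.6 = 0.01666 h⁻¹
e^(−kτ) = e^(−0.01666 × 94.9) = 0.2058
Accumulation ratio R = 1 / (1 − e^(−kτ)) = 1 / (1 − 0.2058) = 1.259
Steady-state peak = C₀ × R = 51.2 × 1.259 = 64.46 mg/L

64 mg/L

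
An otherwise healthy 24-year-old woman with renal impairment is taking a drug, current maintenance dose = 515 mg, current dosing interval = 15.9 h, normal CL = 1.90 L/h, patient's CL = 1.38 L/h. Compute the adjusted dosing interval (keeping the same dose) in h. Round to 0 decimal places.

22 h

To keep the same average steady-state level, dosing rate must scale with clearance.
CL ratio = 1.38 / 1.90 = 0.7263
New interval (same dose) = 15.9 / 0.7263 = 21.89 h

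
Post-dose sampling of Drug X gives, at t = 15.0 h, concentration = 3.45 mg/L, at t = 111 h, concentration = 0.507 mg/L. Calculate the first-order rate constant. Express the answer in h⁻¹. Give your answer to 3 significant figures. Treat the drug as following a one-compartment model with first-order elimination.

0.0200 h⁻¹

k = ln(C₁/C₂) / (t₂ − t₁) = ln(3.45/0.507) / (111 − 15.0)
  = 1.918 / 96.00 = 0.01998 h⁻¹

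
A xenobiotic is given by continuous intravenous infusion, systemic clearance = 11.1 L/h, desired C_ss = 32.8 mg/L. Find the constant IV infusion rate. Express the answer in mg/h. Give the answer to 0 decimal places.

364 mg/h

At steady state, infusion rate R₀ = Css × CL = 32.8 × 11.10 = 364.1 mg/h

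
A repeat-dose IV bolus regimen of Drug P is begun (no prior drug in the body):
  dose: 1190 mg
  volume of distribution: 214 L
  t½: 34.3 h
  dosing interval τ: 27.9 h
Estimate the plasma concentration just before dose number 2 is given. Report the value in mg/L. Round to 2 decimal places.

3.16 mg/L

C₀ per dose = Dose / Vd = 1190 / 214 = 5.561 mg/L
k = ln2 / t½ = 0.693147 / 34.3 = 0.02021 h⁻¹
Fraction remaining after one interval: r = e^(−kτ) = e^(−0.02021 × 27.9) = 0.5690
Before dose 2, 1 dose has been given (aged 1τ).
C_trough = C₀ × r = 5.561 × 0.5690 = 3.164 mg/L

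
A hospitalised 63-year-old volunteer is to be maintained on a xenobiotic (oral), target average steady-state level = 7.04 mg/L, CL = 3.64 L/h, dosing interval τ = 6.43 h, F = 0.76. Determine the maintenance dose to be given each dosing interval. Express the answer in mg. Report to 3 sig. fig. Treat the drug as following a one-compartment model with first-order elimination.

At steady state, F × (Dose/τ) = Css × CL.
Dose = Css × CL × τ / F = 7.04 × 3.640 × 6.43 / 0.76 = 216.8 mg

217 mg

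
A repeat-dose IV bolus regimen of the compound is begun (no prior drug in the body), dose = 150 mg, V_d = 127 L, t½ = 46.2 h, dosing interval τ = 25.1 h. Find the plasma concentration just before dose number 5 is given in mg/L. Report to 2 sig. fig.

C₀ per dose = Dose / Vd = 150 / 127 = 1.181 mg/L
k = ln2 / t½ = 0.693147 / 46.2 = 0.01500 h⁻¹
Fraction remaining after one interval: r = e^(−kτ) = e^(−0.01500 × 25.1) = 0.6863
Before dose 5, 4 doses have been given (aged 1τ, 2τ, 3τ, 4τ).
C_trough = C₀ × (r + r² + … + r^4) = C₀ × r(1−r^4)/(1−r)
        = 1.181 × 0.6863 × (1 − 0.2218) / (1 − 0.6863) = 2.011 mg/L

2.0 mg/L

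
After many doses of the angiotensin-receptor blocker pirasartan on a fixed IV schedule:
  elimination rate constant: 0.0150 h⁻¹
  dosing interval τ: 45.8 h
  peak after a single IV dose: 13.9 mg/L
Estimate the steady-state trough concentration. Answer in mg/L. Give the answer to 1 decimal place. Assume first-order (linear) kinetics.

e^(−kτ) = e^(−0.01500 × 45.8) = 0.5031
Accumulation ratio R = 1 / (1 − e^(−kτ)) = 1 / (1 − 0.5031) = 2.012
Steady-state trough = C₀ × R × e^(−kτ) = 13.9 × 2.012 × 0.5031 = 14.07 mg/L

14.1 mg/L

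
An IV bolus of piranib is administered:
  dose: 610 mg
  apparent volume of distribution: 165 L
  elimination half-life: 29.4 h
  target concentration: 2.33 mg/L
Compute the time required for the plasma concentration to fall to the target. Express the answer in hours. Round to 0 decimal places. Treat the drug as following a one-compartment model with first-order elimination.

C₀ = Dose / Vd = 610.0 / 165 = 3.697 mg/L
k = ln2 / t½ = 0.693147 / 29.4 = 0.02358 h⁻¹
t = ln(C₀ / C) / k = ln(3.697 / 2.33) / 0.02358
  = ln(1.587) / 0.02358 = 0.4618 / 0.02358 = 19.58 h

20 h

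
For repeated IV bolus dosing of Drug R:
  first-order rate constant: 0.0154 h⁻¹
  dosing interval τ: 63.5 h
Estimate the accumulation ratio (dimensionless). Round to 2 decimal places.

1.60

e^(−kτ) = e^(−0.01540 × 63.5) = 0.3761
Accumulation ratio R = 1 / (1 − e^(−kτ)) = 1 / (1 − 0.3761) = 1.603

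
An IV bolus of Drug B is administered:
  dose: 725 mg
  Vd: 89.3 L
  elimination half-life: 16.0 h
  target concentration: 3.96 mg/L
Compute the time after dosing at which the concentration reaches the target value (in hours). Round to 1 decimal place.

C₀ = Dose / Vd = 725.0 / 89.3 = 8.119 mg/L
k = ln2 / t½ = 0.693147 / 16.0 = 0.04332 h⁻¹
t = ln(C₀ / C) / k = ln(8.119 / 3.96) / 0.04332
  = ln(2.050) / 0.04332 = 0.7178 / 0.04332 = 16.57 h

16.6 h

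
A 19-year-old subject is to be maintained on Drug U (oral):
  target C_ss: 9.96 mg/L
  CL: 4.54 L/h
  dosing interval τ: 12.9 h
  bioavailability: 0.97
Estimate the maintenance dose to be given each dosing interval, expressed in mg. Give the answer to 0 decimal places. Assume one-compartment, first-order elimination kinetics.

601 mg

At steady state, F × (Dose/τ) = Css × CL.
Dose = Css × CL × τ / F = 9.96 × 4.540 × 12.9 / 0.97 = 601.4 mg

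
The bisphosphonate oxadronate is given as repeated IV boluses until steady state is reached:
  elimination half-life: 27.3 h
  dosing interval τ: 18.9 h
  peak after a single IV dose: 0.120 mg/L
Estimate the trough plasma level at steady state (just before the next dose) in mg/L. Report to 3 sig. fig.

k = ln2 / t½ = 0.693147 / 27.3 = 0.02539 h⁻¹
e^(−kτ) = e^(−0.02539 × 18.9) = 0.6189
Accumulation ratio R = 1 / (1 − e^(−kτ)) = 1 / (1 − 0.6189) = 2.624
Steady-state trough = C₀ × R × e^(−kτ) = 0.120 × 2.624 × 0.6189 = 0.1949 mg/L

0.195 mg/L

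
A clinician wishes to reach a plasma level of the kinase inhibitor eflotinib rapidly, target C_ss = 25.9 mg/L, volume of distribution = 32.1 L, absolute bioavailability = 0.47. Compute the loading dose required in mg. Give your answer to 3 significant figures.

LD = Css × Vd / F = 25.9 × 32.1 / 0.47 = 1769 mg

1770 mg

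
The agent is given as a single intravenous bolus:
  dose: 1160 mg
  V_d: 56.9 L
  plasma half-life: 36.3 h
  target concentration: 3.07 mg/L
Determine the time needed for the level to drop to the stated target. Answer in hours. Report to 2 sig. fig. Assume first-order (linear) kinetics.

99 h

C₀ = Dose / Vd = 1160 / 56.9 = 20.39 mg/L
k = ln2 / t½ = 0.693147 / 36.3 = 0.01909 h⁻¹
t = ln(C₀ / C) / k = ln(20.39 / 3.07) / 0.01909
  = ln(6.642) / 0.01909 = 1.893 / 0.01909 = 99.16 h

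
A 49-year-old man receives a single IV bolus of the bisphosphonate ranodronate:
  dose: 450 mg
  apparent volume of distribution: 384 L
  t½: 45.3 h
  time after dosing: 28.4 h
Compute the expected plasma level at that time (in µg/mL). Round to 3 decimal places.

0.759 µg/mL

C₀ = Dose / Vd = 450.0 / 384 = 1.172 mg/L
k = ln2 / t½ = 0.693147 / 45.3 = 0.01530 h⁻¹
C = C₀ · e^(−k·t) = 1.172 × e^(−0.01530 × 28.4)
  = 1.172 × 0.6476 = 0.7590 mg/L
(0.7590 mg/L = 0.7590 µg/mL)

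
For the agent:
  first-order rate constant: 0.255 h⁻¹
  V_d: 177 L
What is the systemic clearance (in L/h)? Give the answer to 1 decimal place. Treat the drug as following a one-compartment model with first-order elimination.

45.1 L/h

CL = k × Vd = 0.255 × 177 = 45.14 L/h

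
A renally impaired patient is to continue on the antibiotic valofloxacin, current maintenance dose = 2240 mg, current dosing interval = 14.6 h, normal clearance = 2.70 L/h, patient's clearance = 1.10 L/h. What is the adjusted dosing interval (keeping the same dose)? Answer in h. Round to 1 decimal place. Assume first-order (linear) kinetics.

35.8 h

To keep the same average steady-state level, dosing rate must scale with clearance.
CL ratio = 1.10 / 2.70 = 0.4074
New interval (same dose) = 14.6 / 0.4074 = 35.84 h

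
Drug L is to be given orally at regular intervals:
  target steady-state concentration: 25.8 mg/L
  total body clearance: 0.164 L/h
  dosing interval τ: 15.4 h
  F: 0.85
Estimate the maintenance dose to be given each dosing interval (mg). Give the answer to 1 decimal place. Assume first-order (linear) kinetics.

76.7 mg

At steady state, F × (Dose/τ) = Css × CL.
Dose = Css × CL × τ / F = 25.8 × 0.1640 × 15.4 / 0.85 = 76.66 mg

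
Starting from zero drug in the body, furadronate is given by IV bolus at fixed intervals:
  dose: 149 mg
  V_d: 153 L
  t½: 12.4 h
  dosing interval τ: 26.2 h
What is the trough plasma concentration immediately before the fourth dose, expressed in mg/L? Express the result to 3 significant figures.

C₀ per dose = Dose / Vd = 149 / 153 = 0.9739 mg/L
k = ln2 / t½ = 0.693147 / 12.4 = 0.05590 h⁻¹
Fraction remaining after one interval: r = e^(−kτ) = e^(−0.05590 × 26.2) = 0.2312
Before dose 4, 3 doses have been given (aged 1τ, 2τ, 3τ).
C_trough = C₀ × (r + r² + … + r^3) = C₀ × r(1−r^3)/(1−r)
        = 0.9739 × 0.2312 × (1 − 0.01236) / (1 − 0.2312) = 0.2893 mg/L

0.289 mg/L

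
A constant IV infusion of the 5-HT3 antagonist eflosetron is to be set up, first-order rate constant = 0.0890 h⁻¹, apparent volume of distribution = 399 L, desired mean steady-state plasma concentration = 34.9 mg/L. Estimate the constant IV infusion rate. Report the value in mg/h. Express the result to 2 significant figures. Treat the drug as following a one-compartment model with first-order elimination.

CL = k × Vd = 0.08900 × 399 = 35.51 L/h
At steady state, infusion rate R₀ = Css × CL = 34.9 × 35.51 = 1239 mg/h

1200 mg/h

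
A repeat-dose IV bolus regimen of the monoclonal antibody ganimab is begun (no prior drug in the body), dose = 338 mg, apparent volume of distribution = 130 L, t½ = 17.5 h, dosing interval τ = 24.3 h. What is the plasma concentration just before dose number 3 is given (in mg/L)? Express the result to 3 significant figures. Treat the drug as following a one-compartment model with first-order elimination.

1.37 mg/L

C₀ per dose = Dose / Vd = 338 / 130 = 2.600 mg/L
k = ln2 / t½ = 0.693147 / 17.5 = 0.03961 h⁻¹
Fraction remaining after one interval: r = e^(−kτ) = e^(−0.03961 × 24.3) = 0.3819
Before dose 3, 2 doses have been given (aged 1τ, 2τ).
C_trough = C₀ × (r + r²) = 2.600 × (0.3819 + 0.1458) = 1.372 mg/L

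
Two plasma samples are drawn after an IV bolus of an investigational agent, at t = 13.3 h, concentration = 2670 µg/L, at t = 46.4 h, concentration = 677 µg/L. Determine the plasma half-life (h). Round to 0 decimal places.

17 h

k = ln(C₁/C₂) / (t₂ − t₁) = ln(2670/677) / (46.4 − 13.3)
  = 1.372 / 33.10 = 0.04145 h⁻¹
t½ = ln2 / k = 0.693147 / 0.04145 = 16.72 h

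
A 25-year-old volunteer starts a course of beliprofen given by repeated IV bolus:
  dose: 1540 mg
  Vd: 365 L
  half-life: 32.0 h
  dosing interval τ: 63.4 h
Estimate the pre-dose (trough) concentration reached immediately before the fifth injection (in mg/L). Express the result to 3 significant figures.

C₀ per dose = Dose / Vd = 1540 / 365 = 4.219 mg/L
k = ln2 / t½ = 0.693147 / 32.0 = 0.02166 h⁻¹
Fraction remaining after one interval: r = e^(−kτ) = e^(−0.02166 × 63.4) = 0.2533
Before dose 5, 4 doses have been given (aged 1τ, 2τ, 3τ, 4τ).
C_trough = C₀ × (r + r² + … + r^4) = C₀ × r(1−r^4)/(1−r)
        = 4.219 × 0.2533 × (1 − 0.004117) / (1 − 0.2533) = 1.425 mg/L

1.43 mg/L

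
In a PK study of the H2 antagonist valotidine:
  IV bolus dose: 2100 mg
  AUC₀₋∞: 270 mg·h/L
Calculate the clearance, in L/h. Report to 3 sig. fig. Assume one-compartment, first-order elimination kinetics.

CL = Dose / AUC = 2100 / 270 = 7.778 L/h

7.78 L/h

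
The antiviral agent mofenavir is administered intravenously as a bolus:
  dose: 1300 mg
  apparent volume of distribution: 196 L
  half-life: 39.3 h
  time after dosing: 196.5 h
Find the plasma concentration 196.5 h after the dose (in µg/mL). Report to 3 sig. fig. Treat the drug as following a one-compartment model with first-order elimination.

0.207 µg/mL

C₀ = Dose / Vd = 1300 / 196 = 6.633 mg/L
k = ln2 / t½ = 0.693147 / 39.3 = 0.01764 h⁻¹
t / t½ = 196.5 / 39.3 = 5 half-lives
C = C₀ × (1/2)^5 = 6.633 × 0.03125 = 0.2073 mg/L
(0.2073 mg/L = 0.2073 µg/mL)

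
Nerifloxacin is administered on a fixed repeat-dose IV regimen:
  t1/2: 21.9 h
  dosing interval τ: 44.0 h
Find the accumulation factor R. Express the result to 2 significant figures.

k = ln2 / t½ = 0.693147 / 21.9 = 0.03165 h⁻¹
e^(−kτ) = e^(−0.03165 × 44.0) = 0.2484
Accumulation ratio R = 1 / (1 − e^(−kτ)) = 1 / (1 − 0.2484) = 1.330

1.3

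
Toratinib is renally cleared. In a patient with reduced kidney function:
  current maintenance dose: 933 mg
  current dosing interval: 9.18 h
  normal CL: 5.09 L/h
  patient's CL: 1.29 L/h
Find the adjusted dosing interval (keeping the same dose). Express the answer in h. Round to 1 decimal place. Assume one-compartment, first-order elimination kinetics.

To keep the same average steady-state level, dosing rate must scale with clearance.
CL ratio = 1.29 / 5.09 = 0.2534
New interval (same dose) = 9.18 / 0.2534 = 36.23 h

36.2 h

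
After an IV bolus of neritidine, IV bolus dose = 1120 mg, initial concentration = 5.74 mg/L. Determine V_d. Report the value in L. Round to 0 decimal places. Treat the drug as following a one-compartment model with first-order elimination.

195 L

Vd = Dose / C₀ = 1120 / 5.74 = 195.1 L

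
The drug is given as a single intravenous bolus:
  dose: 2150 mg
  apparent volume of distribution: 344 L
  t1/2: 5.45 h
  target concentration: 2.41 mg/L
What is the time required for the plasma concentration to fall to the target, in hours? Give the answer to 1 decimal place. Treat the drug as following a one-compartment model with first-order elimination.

C₀ = Dose / Vd = 2150 / 344 = 6.250 mg/L
k = ln2 / t½ = 0.693147 / 5.45 = 0.1272 h⁻¹
t = ln(C₀ / C) / k = ln(6.250 / 2.41) / 0.1272
  = ln(2.593) / 0.1272 = 0.9528 / 0.1272 = 7.491 h

7.5 h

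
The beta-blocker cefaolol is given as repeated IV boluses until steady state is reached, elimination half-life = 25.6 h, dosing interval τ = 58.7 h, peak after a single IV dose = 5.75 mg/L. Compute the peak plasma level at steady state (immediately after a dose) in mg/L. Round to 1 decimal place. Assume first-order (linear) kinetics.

k = ln2 / t½ = 0.693147 / 25.6 = 0.02708 h⁻¹
e^(−kτ) = e^(−0.02708 × 58.7) = 0.2040
Accumulation ratio R = 1 / (1 − e^(−kτ)) = 1 / (1 − 0.2040) = 1.256
Steady-state peak = C₀ × R = 5.75 × 1.256 = 7.222 mg/L

7.2 mg/L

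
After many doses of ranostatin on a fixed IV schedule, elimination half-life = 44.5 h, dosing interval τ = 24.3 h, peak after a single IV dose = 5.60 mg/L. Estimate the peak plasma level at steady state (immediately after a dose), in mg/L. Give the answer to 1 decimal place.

17.8 mg/L

k = ln2 / t½ = 0.693147 / 44.5 = 0.01558 h⁻¹
e^(−kτ) = e^(−0.01558 × 24.3) = 0.6848
Accumulation ratio R = 1 / (1 − e^(−kτ)) = 1 / (1 − 0.6848) = 3.173
Steady-state peak = C₀ × R = 5.60 × 3.173 = 17.77 mg/L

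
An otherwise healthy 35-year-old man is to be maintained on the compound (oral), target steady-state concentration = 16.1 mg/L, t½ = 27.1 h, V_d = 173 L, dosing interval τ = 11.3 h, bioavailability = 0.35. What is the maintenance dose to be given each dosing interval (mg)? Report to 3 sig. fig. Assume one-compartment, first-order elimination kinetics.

2300 mg

k = ln2 / t½ = 0.693147 / 27.1 = 0.02558 h⁻¹
CL = k × Vd = 0.02558 × 173 = 4.425 L/h
At steady state, F × (Dose/τ) = Css × CL.
Dose = Css × CL × τ / F = 16.1 × 4.425 × 11.3 / 0.35 = 2300 mg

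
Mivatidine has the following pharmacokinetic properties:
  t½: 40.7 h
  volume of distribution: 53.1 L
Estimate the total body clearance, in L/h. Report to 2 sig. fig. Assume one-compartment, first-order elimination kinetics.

k = ln2 / t½ = 0.693147 / 40.7 = 0.01703 h⁻¹
CL = k × Vd = 0.01703 × 53.1 = 0.9043 L/h

0.90 L/h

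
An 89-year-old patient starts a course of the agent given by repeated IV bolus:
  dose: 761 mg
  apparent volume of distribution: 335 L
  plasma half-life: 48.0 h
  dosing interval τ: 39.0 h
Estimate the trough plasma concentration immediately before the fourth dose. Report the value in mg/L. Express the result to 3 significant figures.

2.45 mg/L

C₀ per dose = Dose / Vd = 761 / 335 = 2.272 mg/L
k = ln2 / t½ = 0.693147 / 48.0 = 0.01444 h⁻¹
Fraction remaining after one interval: r = e^(−kτ) = e^(−0.01444 × 39.0) = 0.5694
Before dose 4, 3 doses have been given (aged 1τ, 2τ, 3τ).
C_trough = C₀ × (r + r² + … + r^3) = C₀ × r(1−r^3)/(1−r)
        = 2.272 × 0.5694 × (1 − 0.1846) / (1 − 0.5694) = 2.450 mg/L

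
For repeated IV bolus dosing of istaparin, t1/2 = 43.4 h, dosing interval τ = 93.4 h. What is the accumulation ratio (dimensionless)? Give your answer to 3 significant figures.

k = ln2 / t½ = 0.693147 / 43.4 = 0.01597 h⁻¹
e^(−kτ) = e^(−0.01597 × 93.4) = 0.2250
Accumulation ratio R = 1 / (1 − e^(−kτ)) = 1 / (1 − 0.2250) = 1.290

1.29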